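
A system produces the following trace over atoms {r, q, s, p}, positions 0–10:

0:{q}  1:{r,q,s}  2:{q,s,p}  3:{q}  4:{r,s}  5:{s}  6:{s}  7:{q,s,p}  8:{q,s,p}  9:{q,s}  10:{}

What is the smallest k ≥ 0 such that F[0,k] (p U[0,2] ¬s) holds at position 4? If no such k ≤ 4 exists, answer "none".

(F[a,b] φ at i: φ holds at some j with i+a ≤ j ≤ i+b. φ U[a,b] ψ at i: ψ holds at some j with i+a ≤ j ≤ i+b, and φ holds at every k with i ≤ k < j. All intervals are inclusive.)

none

Scan j = 4,5,… for (p U[0,2] ¬s):
  j=4: fails
  j=5: fails
  j=6: fails
  j=7: fails
  j=8: fails
No j in [4,8] satisfies it → none.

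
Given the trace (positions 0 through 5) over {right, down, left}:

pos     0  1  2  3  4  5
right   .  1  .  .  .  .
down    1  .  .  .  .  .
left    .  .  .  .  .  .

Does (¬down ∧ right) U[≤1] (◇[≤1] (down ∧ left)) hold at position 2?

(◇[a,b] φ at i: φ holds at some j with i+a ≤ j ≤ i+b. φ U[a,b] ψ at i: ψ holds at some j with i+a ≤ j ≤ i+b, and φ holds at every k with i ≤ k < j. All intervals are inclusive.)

No

Need some j in [2,3] with ◇[≤1] (down ∧ left), and (¬down ∧ right) at every k in [2,j-1].
  j=2: ◇[≤1] (down ∧ left) — fails (none in [2,3]).
  j=3: ◇[≤1] (down ∧ left) — fails (none in [3,4]).
No j in the window works → until fails.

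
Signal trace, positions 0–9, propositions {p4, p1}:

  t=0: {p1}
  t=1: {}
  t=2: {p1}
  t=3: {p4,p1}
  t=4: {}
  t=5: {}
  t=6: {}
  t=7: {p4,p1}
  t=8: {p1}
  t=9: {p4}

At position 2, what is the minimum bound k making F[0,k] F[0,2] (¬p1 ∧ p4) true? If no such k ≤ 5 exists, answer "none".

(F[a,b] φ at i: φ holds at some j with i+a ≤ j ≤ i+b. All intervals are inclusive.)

5

Scan j = 2,3,… for F[0,2] (¬p1 ∧ p4):
  j=2: fails
  j=3: fails
  j=4: fails
  j=5: fails
  j=6: fails
  j=7: holds
First hit at j=7, so smallest k = 7-2 = 5.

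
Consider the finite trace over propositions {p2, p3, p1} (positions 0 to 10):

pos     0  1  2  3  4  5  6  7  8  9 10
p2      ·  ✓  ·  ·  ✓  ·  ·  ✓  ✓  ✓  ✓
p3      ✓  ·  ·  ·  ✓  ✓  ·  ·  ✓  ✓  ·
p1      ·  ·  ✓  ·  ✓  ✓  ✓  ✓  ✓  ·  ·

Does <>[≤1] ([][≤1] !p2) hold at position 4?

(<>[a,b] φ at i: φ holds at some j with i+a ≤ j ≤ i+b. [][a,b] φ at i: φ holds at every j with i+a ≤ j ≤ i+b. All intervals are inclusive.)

Check [][≤1] !p2 at each j in [4,5]:
  j=4: fails at 4
  j=5: holds on [5,6]
Found at j=5 → formula holds.

True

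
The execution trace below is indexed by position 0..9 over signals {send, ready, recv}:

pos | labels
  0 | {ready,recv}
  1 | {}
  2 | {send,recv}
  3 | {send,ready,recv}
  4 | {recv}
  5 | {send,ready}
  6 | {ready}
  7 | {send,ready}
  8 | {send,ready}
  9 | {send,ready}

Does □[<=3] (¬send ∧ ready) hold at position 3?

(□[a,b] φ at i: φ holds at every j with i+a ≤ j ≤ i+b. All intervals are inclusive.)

Check (¬send ∧ ready) at every j in [3,6]:
  j=3: false
  j=4: false
  j=5: false
  j=6: true
Fails at j=3 → formula fails.

No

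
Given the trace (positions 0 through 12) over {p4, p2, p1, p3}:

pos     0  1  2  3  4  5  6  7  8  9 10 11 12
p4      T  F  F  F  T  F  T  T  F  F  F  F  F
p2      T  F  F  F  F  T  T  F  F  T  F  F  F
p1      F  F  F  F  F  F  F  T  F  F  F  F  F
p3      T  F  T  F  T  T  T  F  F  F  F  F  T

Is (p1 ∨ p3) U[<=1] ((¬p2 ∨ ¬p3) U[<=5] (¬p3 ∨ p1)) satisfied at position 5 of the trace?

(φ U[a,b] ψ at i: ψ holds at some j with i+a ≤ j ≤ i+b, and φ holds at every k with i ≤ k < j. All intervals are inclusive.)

False

Need some j in [5,6] with ((¬p2 ∨ ¬p3) U[<=5] (¬p3 ∨ p1)), and (p1 ∨ p3) at every k in [5,j-1].
  j=5: ((¬p2 ∨ ¬p3) U[<=5] (¬p3 ∨ p1)) — fails.
  j=6: ((¬p2 ∨ ¬p3) U[<=5] (¬p3 ∨ p1)) — fails.
No j in the window works → until fails.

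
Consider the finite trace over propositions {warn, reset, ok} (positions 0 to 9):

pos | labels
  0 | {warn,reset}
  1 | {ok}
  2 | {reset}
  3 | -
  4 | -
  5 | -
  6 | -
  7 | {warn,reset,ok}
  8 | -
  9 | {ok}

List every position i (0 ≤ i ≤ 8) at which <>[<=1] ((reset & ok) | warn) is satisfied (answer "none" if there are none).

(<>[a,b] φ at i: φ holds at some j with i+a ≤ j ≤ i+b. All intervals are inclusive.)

0, 6, 7

Evaluate at each i in [0,8]:
  i=0: ✓ (witness j=0)
  i=1: ✗ (none in [1,2])
  i=2: ✗ (none in [2,3])
  i=3: ✗ (none in [3,4])
  i=4: ✗ (none in [4,5])
  i=5: ✗ (none in [5,6])
  i=6: ✓ (witness j=7)
  i=7: ✓ (witness j=7)
  i=8: ✗ (none in [8,9])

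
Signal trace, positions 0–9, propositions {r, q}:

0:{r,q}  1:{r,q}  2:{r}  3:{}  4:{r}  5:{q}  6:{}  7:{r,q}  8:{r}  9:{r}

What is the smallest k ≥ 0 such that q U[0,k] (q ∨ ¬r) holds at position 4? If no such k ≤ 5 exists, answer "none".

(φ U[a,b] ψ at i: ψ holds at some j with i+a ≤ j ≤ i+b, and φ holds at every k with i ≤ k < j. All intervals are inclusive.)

none

Need earliest j ≥ 4 with (q ∨ ¬r), and q at every k in [4,j-1].
  j=4: rhs fails.
  j=5: rhs holds but lhs fails at k=4.
  j=6: rhs holds but lhs fails at k=4.
  j=7: rhs holds but lhs fails at k=4.
  j=8: rhs fails.
  j=9: rhs fails.
No witness within the range → none.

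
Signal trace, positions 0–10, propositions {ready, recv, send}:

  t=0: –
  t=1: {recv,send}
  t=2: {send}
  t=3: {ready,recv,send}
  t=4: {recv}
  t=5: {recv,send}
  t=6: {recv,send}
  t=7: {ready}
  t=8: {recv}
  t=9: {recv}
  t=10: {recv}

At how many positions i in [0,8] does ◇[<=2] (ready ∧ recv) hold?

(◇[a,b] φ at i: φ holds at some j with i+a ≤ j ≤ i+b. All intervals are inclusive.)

Evaluate at each i in [0,8]:
  i=0: ✗ (none in [0,2])
  i=1: ✓ (witness j=3)
  i=2: ✓ (witness j=3)
  i=3: ✓ (witness j=3)
  i=4: ✗ (none in [4,6])
  i=5: ✗ (none in [5,7])
  i=6: ✗ (none in [6,8])
  i=7: ✗ (none in [7,9])
  i=8: ✗ (none in [8,10])
Positions where it holds: {1, 2, 3} → 3.

3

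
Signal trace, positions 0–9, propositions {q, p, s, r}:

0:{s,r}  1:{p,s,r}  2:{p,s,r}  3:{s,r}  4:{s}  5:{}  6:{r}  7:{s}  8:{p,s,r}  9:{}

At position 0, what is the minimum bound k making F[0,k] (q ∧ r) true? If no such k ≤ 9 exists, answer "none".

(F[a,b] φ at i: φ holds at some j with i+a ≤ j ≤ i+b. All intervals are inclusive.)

Scan j = 0,1,… for (q ∧ r):
  j=0: fails
  j=1: fails
  j=2: fails
  j=3: fails
  j=4: fails
  j=5: fails
  j=6: fails
  j=7: fails
  j=8: fails
  j=9: fails
No j in [0,9] satisfies it → none.

none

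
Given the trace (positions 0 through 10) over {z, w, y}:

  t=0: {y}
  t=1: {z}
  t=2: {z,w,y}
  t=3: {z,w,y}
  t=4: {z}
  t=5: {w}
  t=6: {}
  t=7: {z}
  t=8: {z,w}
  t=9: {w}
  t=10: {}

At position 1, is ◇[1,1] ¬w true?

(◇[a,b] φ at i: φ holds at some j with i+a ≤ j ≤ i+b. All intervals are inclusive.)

Check ¬w at each j in [2,2]:
  j=2: false
No position in the window satisfies it → formula fails.

No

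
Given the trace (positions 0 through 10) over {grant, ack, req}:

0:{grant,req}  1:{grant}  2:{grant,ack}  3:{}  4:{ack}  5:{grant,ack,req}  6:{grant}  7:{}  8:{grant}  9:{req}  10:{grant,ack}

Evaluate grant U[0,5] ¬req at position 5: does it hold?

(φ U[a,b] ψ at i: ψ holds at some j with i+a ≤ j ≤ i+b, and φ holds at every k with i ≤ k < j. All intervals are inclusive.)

Need some j in [5,10] with ¬req, and grant at every k in [5,j-1].
  j=5: ¬req false.
  j=6: ¬req holds; grant holds at every k in [5,5] → satisfied.

Holds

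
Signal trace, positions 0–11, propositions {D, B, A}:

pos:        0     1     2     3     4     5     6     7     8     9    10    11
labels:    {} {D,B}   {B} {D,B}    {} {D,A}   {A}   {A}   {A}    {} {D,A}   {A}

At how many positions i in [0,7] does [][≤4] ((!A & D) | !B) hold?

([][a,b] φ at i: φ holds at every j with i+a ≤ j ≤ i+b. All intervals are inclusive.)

Evaluate at each i in [0,7]:
  i=0: ✗ (fails at j=2)
  i=1: ✗ (fails at j=2)
  i=2: ✗ (fails at j=2)
  i=3: ✓ (all of [3,7])
  i=4: ✓ (all of [4,8])
  i=5: ✓ (all of [5,9])
  i=6: ✓ (all of [6,10])
  i=7: ✓ (all of [7,11])
Positions where it holds: {3, 4, 5, 6, 7} → 5.

5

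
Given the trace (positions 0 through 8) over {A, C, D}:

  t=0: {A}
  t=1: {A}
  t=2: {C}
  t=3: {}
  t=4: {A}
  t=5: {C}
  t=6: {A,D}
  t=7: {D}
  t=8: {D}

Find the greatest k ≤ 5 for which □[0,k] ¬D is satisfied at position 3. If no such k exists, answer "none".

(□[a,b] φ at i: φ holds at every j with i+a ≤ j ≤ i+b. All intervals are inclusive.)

¬D must hold from j=3 onward; find where it first fails.
  j=3: holds
  j=4: holds
  j=5: holds
  j=6: fails
Holds on [3,5], so largest k = 2.

2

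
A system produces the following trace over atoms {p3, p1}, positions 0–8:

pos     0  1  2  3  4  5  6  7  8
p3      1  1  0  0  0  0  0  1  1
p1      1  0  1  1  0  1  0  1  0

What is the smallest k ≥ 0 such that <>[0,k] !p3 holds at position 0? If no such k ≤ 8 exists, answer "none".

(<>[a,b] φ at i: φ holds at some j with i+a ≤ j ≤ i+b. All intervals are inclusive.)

Scan j = 0,1,… for !p3:
  j=0: fails
  j=1: fails
  j=2: holds
First hit at j=2, so smallest k = 2-0 = 2.

2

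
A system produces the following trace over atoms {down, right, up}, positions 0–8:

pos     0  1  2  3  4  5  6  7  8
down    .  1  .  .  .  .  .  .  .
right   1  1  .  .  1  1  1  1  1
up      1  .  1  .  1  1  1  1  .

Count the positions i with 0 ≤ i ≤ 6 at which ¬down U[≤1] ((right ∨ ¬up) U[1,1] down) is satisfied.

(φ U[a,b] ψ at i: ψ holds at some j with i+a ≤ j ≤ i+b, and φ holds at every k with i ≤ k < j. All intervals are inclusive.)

1

Evaluate at each i in [0,6]:
  i=0: ✓ (rhs at j=0)
  i=1: ✗ (no rhs in [1,2])
  i=2: ✗ (no rhs in [2,3])
  i=3: ✗ (no rhs in [3,4])
  i=4: ✗ (no rhs in [4,5])
  i=5: ✗ (no rhs in [5,6])
  i=6: ✗ (no rhs in [6,7])
Positions where it holds: {0} → 1.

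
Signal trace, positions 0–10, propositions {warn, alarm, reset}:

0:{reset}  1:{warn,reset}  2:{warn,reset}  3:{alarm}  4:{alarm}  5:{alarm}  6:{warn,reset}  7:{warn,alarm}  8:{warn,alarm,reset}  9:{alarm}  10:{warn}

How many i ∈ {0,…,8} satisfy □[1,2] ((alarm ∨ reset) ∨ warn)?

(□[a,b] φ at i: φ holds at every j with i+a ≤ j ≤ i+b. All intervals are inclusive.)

9

Evaluate at each i in [0,8]:
  i=0: ✓ (all of [1,2])
  i=1: ✓ (all of [2,3])
  i=2: ✓ (all of [3,4])
  i=3: ✓ (all of [4,5])
  i=4: ✓ (all of [5,6])
  i=5: ✓ (all of [6,7])
  i=6: ✓ (all of [7,8])
  i=7: ✓ (all of [8,9])
  i=8: ✓ (all of [9,10])
Positions where it holds: {0, 1, 2, 3, 4, 5, 6, 7, 8} → 9.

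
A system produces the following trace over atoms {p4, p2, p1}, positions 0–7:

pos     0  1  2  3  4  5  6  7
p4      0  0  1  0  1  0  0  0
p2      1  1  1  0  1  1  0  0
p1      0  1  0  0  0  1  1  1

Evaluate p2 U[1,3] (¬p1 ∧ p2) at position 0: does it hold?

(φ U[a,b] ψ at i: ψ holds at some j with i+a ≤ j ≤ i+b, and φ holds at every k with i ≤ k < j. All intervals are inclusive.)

True

Need some j in [1,3] with (¬p1 ∧ p2), and p2 at every k in [0,j-1].
  j=1: (¬p1 ∧ p2) false.
  j=2: (¬p1 ∧ p2) holds; p2 holds at every k in [0,1] → satisfied.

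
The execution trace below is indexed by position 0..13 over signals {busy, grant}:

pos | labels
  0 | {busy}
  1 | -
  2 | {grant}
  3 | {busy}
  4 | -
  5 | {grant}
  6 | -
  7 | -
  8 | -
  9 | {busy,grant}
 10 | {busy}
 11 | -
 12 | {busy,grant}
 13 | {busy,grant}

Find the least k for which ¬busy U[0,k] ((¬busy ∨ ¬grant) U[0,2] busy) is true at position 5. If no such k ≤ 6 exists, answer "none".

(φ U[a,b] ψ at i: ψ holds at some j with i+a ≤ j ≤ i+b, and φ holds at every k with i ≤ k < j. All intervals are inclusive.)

2

Need earliest j ≥ 5 with ((¬busy ∨ ¬grant) U[0,2] busy), and ¬busy at every k in [5,j-1].
  j=5: rhs fails.
  j=6: rhs fails.
  j=7: rhs holds; lhs holds on [5,6]. k = 2.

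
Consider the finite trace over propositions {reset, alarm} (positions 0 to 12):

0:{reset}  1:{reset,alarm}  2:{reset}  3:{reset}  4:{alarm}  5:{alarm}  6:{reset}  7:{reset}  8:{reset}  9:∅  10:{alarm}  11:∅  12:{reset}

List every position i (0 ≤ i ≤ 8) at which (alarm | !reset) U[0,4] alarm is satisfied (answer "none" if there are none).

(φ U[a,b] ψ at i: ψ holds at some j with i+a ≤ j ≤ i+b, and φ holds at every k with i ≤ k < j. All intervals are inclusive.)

Evaluate at each i in [0,8]:
  i=0: ✗ (lhs fails at k=0 before rhs at j=1)
  i=1: ✓ (rhs at j=1)
  i=2: ✗ (lhs fails at k=2 before rhs at j=4)
  i=3: ✗ (lhs fails at k=3 before rhs at j=4)
  i=4: ✓ (rhs at j=4)
  i=5: ✓ (rhs at j=5)
  i=6: ✗ (lhs fails at k=6 before rhs at j=10)
  i=7: ✗ (lhs fails at k=7 before rhs at j=10)
  i=8: ✗ (lhs fails at k=8 before rhs at j=10)

1, 4, 5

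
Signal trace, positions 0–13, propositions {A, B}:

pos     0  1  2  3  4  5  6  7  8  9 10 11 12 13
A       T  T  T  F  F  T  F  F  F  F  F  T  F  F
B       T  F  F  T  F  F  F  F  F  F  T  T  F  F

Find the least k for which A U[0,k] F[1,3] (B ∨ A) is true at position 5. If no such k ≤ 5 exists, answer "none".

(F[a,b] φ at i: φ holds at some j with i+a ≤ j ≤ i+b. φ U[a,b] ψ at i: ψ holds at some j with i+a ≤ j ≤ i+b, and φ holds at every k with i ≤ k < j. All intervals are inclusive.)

none

Need earliest j ≥ 5 with F[1,3] (B ∨ A), and A at every k in [5,j-1].
  j=5: rhs fails.
  j=6: rhs fails.
  j=7: rhs holds but lhs fails at k=6.
  j=8: rhs holds but lhs fails at k=6.
  j=9: rhs holds but lhs fails at k=6.
  j=10: rhs holds but lhs fails at k=6.
No witness within the range → none.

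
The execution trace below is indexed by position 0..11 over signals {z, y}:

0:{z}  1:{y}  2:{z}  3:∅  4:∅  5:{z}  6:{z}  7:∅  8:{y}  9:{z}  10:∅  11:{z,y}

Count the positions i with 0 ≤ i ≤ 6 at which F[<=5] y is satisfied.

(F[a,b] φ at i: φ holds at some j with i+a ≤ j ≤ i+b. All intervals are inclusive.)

Evaluate at each i in [0,6]:
  i=0: ✓ (witness j=1)
  i=1: ✓ (witness j=1)
  i=2: ✗ (none in [2,7])
  i=3: ✓ (witness j=8)
  i=4: ✓ (witness j=8)
  i=5: ✓ (witness j=8)
  i=6: ✓ (witness j=8)
Positions where it holds: {0, 1, 3, 4, 5, 6} → 6.

6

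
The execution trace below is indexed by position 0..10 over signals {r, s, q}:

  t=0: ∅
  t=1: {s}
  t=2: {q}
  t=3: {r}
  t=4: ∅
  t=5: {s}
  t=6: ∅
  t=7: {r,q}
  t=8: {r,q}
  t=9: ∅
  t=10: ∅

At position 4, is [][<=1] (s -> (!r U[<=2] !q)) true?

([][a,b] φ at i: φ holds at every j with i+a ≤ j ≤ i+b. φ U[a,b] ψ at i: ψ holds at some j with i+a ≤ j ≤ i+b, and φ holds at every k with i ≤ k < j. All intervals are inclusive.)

Holds

Check (s -> (!r U[<=2] !q)) at every j in [4,5]:
  j=4: antecedent false → ✓
  j=5: antecedent true; consequent holds → ✓
All positions satisfy it → formula holds.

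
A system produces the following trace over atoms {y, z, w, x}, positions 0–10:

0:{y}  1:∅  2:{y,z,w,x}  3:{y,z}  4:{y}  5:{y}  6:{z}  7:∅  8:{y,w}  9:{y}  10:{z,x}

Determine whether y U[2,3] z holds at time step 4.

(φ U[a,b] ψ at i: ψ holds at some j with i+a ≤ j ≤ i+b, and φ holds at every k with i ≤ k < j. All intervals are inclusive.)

Holds

Need some j in [6,7] with z, and y at every k in [4,j-1].
  j=6: z holds; y holds at every k in [4,5] → satisfied.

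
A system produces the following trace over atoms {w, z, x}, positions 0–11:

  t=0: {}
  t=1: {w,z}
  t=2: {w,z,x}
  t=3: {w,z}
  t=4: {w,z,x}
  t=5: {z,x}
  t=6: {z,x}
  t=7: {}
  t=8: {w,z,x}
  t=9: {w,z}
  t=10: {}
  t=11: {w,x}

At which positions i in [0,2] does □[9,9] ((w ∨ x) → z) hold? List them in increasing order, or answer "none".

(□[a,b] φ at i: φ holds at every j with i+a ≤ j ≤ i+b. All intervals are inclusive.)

0, 1

Evaluate at each i in [0,2]:
  i=0: ✓ (all of [9,9])
  i=1: ✓ (all of [10,10])
  i=2: ✗ (fails at j=11)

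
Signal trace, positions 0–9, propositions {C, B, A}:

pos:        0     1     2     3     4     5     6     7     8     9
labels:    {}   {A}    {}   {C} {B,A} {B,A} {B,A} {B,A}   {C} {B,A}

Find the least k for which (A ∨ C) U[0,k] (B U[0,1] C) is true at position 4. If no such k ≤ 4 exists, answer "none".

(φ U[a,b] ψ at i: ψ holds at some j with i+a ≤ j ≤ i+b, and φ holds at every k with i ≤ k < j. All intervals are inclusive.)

Need earliest j ≥ 4 with (B U[0,1] C), and (A ∨ C) at every k in [4,j-1].
  j=4: rhs fails.
  j=5: rhs fails.
  j=6: rhs fails.
  j=7: rhs holds; lhs holds on [4,6]. k = 3.

3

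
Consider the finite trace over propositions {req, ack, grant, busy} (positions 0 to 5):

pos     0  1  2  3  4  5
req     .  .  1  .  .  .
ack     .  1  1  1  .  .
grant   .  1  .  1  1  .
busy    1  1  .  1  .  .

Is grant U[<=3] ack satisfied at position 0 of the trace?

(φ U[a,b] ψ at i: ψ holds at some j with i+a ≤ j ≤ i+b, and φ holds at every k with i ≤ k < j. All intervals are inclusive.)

Need some j in [0,3] with ack, and grant at every k in [0,j-1].
  j=0: ack false.
  j=1: ack holds, but grant fails at k=0 → not this j.
  j=2: ack holds, but grant fails at k=0 → not this j.
  j=3: ack holds, but grant fails at k=0 → not this j.
No j in the window works → until fails.

False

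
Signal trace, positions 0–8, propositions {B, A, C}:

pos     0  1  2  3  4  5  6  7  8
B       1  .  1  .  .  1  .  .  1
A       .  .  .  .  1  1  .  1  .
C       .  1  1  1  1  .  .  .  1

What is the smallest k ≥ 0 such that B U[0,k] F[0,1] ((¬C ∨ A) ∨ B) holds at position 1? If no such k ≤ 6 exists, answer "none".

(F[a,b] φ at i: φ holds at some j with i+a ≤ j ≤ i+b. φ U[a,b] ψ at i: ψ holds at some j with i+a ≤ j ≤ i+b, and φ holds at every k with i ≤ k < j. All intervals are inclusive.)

0

Need earliest j ≥ 1 with F[0,1] ((¬C ∨ A) ∨ B), and B at every k in [1,j-1].
  j=1: rhs holds (empty prefix). k = 0.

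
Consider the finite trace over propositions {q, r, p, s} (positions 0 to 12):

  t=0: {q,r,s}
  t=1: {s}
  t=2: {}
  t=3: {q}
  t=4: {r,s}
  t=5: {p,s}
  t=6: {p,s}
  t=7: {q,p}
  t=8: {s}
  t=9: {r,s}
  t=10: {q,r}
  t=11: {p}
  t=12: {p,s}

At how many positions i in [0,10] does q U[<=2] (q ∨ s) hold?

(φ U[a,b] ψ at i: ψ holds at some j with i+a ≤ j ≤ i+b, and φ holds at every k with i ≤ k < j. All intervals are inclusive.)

Evaluate at each i in [0,10]:
  i=0: ✓ (rhs at j=0)
  i=1: ✓ (rhs at j=1)
  i=2: ✗ (lhs fails at k=2 before rhs at j=3)
  i=3: ✓ (rhs at j=3)
  i=4: ✓ (rhs at j=4)
  i=5: ✓ (rhs at j=5)
  i=6: ✓ (rhs at j=6)
  i=7: ✓ (rhs at j=7)
  i=8: ✓ (rhs at j=8)
  i=9: ✓ (rhs at j=9)
  i=10: ✓ (rhs at j=10)
Positions where it holds: {0, 1, 3, 4, 5, 6, 7, 8, 9, 10} → 10.

10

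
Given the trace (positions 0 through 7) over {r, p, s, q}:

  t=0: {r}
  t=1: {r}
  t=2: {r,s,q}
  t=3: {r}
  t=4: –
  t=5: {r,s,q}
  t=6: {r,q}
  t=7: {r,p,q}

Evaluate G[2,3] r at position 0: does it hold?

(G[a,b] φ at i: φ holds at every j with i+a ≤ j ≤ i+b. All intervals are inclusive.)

Check r at every j in [2,3]:
  j=2: true
  j=3: true
All positions satisfy it → formula holds.

True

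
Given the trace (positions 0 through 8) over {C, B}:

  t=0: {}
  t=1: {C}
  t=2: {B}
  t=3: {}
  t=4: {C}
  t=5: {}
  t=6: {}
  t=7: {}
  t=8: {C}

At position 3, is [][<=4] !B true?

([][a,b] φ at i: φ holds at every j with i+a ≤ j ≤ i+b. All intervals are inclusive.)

Yes

Check !B at every j in [3,7]:
  j=3: true
  j=4: true
  j=5: true
  j=6: true
  j=7: true
All positions satisfy it → formula holds.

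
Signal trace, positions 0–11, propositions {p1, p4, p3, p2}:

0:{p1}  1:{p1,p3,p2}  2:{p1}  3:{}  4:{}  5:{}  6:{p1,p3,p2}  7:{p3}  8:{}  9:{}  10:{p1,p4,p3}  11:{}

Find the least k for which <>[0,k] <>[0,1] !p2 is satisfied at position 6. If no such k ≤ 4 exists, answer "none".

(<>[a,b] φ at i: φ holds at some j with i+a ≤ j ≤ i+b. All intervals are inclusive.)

Scan j = 6,7,… for <>[0,1] !p2:
  j=6: holds
First hit at j=6, so smallest k = 6-6 = 0.

0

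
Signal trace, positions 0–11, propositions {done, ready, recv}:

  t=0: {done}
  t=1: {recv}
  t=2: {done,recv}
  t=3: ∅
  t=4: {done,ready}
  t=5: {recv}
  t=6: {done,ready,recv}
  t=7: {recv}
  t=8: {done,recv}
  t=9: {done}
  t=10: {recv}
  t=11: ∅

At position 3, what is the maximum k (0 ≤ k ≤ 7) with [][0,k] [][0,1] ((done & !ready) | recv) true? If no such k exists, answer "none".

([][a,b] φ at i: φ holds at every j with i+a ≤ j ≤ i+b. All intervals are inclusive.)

[][0,1] ((done & !ready) | recv) must hold from j=3 onward; find where it first fails.
  j=3: fails → no k works.

none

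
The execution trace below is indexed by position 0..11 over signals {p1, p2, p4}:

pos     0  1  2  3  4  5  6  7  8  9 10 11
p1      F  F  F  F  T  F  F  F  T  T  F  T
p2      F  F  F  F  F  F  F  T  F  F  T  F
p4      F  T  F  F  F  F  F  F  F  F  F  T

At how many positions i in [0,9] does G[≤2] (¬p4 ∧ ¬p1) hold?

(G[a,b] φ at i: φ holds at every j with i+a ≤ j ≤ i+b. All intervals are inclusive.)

Evaluate at each i in [0,9]:
  i=0: ✗ (fails at j=1)
  i=1: ✗ (fails at j=1)
  i=2: ✗ (fails at j=4)
  i=3: ✗ (fails at j=4)
  i=4: ✗ (fails at j=4)
  i=5: ✓ (all of [5,7])
  i=6: ✗ (fails at j=8)
  i=7: ✗ (fails at j=8)
  i=8: ✗ (fails at j=8)
  i=9: ✗ (fails at j=9)
Positions where it holds: {5} → 1.

1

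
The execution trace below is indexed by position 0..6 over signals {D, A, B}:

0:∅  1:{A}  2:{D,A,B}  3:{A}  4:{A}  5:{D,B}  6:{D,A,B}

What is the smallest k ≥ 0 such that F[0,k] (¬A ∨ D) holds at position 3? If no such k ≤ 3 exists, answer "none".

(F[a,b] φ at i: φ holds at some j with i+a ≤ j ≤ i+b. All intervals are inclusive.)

2

Scan j = 3,4,… for (¬A ∨ D):
  j=3: fails
  j=4: fails
  j=5: holds
First hit at j=5, so smallest k = 5-3 = 2.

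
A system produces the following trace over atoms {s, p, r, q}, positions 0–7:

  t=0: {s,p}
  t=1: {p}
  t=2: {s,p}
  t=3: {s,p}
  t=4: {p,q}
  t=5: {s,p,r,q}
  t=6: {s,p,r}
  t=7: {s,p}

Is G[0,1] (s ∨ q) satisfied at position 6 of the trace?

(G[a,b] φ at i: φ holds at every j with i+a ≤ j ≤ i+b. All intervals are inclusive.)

Check (s ∨ q) at every j in [6,7]:
  j=6: true
  j=7: true
All positions satisfy it → formula holds.

True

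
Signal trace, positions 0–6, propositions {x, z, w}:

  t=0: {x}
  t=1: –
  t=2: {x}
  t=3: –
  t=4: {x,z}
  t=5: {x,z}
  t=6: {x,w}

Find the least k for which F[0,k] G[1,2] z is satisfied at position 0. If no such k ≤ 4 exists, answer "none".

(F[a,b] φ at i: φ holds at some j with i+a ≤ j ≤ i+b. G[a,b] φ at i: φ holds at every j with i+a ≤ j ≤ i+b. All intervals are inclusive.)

3

Scan j = 0,1,… for G[1,2] z:
  j=0: fails
  j=1: fails
  j=2: fails
  j=3: holds
First hit at j=3, so smallest k = 3-0 = 3.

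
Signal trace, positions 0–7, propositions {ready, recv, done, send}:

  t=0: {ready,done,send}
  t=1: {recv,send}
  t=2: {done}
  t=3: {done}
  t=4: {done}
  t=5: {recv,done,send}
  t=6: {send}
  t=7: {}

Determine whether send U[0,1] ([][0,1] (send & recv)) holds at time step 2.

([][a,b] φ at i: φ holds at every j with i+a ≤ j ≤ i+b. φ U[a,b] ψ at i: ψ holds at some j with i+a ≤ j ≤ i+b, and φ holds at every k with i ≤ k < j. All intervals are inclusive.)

Need some j in [2,3] with [][0,1] (send & recv), and send at every k in [2,j-1].
  j=2: [][0,1] (send & recv) — fails at 2.
  j=3: [][0,1] (send & recv) — fails at 3.
No j in the window works → until fails.

Does not hold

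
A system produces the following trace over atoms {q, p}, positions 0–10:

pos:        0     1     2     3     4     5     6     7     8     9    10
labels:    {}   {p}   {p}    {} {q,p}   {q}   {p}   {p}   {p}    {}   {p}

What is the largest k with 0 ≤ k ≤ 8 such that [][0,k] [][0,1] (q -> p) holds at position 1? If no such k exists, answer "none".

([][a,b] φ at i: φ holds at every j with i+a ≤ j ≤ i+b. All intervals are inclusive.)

[][0,1] (q -> p) must hold from j=1 onward; find where it first fails.
  j=1: holds
  j=2: holds
  j=3: holds
  j=4: fails
Holds on [1,3], so largest k = 2.

2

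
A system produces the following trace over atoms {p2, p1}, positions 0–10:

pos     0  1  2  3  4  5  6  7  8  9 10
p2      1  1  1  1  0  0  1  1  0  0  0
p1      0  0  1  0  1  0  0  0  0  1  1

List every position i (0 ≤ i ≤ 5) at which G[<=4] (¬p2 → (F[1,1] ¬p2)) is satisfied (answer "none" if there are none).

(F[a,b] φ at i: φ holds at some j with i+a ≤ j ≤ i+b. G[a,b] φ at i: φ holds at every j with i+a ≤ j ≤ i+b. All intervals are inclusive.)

Evaluate at each i in [0,5]:
  i=0: ✓ (all of [0,4])
  i=1: ✗ (fails at j=5)
  i=2: ✗ (fails at j=5)
  i=3: ✗ (fails at j=5)
  i=4: ✗ (fails at j=5)
  i=5: ✗ (fails at j=5)

0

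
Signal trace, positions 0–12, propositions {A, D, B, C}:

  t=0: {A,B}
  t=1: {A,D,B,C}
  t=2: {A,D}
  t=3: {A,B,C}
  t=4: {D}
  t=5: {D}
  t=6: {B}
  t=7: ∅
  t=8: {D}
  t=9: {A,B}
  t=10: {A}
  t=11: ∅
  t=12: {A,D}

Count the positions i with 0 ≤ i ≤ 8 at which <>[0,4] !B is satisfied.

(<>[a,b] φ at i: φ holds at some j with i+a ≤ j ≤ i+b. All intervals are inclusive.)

9

Evaluate at each i in [0,8]:
  i=0: ✓ (witness j=2)
  i=1: ✓ (witness j=2)
  i=2: ✓ (witness j=2)
  i=3: ✓ (witness j=4)
  i=4: ✓ (witness j=4)
  i=5: ✓ (witness j=5)
  i=6: ✓ (witness j=7)
  i=7: ✓ (witness j=7)
  i=8: ✓ (witness j=8)
Positions where it holds: {0, 1, 2, 3, 4, 5, 6, 7, 8} → 9.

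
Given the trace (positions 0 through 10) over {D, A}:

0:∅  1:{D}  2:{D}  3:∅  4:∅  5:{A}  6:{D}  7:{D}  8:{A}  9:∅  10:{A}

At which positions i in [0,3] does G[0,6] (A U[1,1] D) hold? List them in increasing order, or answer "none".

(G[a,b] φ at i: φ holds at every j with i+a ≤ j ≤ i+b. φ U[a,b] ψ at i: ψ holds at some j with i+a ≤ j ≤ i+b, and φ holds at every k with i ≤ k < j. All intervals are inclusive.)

none

Evaluate at each i in [0,3]:
  i=0: ✗ (fails at j=0)
  i=1: ✗ (fails at j=1)
  i=2: ✗ (fails at j=2)
  i=3: ✗ (fails at j=3)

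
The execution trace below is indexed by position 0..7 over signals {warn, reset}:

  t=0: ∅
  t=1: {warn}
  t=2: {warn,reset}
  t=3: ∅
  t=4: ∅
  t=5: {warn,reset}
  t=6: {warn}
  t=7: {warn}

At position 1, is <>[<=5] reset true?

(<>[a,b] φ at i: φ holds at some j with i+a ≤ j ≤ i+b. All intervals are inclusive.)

True

Check reset at each j in [1,6]:
  j=1: false
  j=2: true
  j=3: false
  j=4: false
  j=5: true
  j=6: false
Found at j=2 → formula holds.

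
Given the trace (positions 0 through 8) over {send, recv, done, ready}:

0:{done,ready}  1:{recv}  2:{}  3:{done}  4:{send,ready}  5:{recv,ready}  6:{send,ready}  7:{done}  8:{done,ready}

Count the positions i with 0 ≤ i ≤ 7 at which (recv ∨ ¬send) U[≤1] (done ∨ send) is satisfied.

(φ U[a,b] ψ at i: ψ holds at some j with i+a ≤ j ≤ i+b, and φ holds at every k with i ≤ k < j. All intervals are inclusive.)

Evaluate at each i in [0,7]:
  i=0: ✓ (rhs at j=0)
  i=1: ✗ (no rhs in [1,2])
  i=2: ✓ (rhs at j=3; lhs holds on [2,2])
  i=3: ✓ (rhs at j=3)
  i=4: ✓ (rhs at j=4)
  i=5: ✓ (rhs at j=6; lhs holds on [5,5])
  i=6: ✓ (rhs at j=6)
  i=7: ✓ (rhs at j=7)
Positions where it holds: {0, 2, 3, 4, 5, 6, 7} → 7.

7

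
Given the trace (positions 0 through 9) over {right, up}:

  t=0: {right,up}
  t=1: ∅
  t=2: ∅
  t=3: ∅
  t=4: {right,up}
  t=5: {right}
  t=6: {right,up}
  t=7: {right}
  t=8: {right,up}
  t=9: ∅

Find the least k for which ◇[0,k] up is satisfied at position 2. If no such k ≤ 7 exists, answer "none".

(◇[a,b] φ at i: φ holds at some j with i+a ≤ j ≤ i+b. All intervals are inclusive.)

Scan j = 2,3,… for up:
  j=2: fails
  j=3: fails
  j=4: holds
First hit at j=4, so smallest k = 4-2 = 2.

2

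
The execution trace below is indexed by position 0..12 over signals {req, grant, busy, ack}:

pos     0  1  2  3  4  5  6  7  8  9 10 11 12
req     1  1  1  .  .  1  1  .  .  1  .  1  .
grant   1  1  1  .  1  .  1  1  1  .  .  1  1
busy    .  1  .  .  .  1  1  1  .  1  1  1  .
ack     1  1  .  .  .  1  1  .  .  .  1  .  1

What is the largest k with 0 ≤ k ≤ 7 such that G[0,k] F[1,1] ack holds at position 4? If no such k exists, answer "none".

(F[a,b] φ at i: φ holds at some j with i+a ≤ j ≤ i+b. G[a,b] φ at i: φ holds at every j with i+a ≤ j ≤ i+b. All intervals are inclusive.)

F[1,1] ack must hold from j=4 onward; find where it first fails.
  j=4: holds
  j=5: holds
  j=6: fails
Holds on [4,5], so largest k = 1.

1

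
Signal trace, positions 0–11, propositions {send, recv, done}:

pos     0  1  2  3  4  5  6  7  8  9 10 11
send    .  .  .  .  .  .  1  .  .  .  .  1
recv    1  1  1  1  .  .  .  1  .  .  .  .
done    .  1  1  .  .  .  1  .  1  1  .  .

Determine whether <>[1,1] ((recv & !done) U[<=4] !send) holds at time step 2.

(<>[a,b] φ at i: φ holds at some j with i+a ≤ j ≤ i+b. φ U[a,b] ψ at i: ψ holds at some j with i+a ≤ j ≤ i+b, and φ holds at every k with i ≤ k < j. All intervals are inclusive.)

Check ((recv & !done) U[<=4] !send) at each j in [3,3]:
  j=3: holds
Found at j=3 → formula holds.

Holds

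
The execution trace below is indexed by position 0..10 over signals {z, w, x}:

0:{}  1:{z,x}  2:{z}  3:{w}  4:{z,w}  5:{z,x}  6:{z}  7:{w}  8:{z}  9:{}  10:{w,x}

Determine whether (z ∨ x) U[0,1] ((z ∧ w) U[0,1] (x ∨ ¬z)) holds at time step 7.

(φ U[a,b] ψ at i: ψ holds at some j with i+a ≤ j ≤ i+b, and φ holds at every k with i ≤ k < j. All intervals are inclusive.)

Yes

Need some j in [7,8] with ((z ∧ w) U[0,1] (x ∨ ¬z)), and (z ∨ x) at every k in [7,j-1].
  j=7: ((z ∧ w) U[0,1] (x ∨ ¬z)) holds; no prefix to check → satisfied.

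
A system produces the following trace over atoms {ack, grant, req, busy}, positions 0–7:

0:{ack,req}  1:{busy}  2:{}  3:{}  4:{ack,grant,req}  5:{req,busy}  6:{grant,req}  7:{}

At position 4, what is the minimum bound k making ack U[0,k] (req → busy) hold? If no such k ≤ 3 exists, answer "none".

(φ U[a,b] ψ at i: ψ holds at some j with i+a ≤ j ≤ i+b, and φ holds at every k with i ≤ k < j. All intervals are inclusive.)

1

Need earliest j ≥ 4 with (req → busy), and ack at every k in [4,j-1].
  j=4: rhs fails.
  j=5: rhs holds; lhs holds on [4,4]. k = 1.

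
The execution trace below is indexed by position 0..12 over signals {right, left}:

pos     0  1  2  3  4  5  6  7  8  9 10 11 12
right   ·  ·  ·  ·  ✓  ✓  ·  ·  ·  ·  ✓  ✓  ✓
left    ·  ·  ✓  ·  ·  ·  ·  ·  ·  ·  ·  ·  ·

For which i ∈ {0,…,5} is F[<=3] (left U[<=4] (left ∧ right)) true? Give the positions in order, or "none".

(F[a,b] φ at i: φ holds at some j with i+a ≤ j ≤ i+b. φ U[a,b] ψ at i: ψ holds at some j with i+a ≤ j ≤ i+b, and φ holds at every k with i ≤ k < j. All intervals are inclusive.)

Evaluate at each i in [0,5]:
  i=0: ✗ (none in [0,3])
  i=1: ✗ (none in [1,4])
  i=2: ✗ (none in [2,5])
  i=3: ✗ (none in [3,6])
  i=4: ✗ (none in [4,7])
  i=5: ✗ (none in [5,8])

none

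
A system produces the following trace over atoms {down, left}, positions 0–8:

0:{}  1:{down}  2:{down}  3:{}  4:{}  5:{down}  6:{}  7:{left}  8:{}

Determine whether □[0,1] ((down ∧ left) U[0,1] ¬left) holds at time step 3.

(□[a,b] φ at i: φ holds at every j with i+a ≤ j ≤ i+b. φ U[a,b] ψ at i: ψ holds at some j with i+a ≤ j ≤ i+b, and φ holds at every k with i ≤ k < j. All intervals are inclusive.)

Check ((down ∧ left) U[0,1] ¬left) at every j in [3,4]:
  j=3: holds
  j=4: holds
All positions satisfy it → formula holds.

Yes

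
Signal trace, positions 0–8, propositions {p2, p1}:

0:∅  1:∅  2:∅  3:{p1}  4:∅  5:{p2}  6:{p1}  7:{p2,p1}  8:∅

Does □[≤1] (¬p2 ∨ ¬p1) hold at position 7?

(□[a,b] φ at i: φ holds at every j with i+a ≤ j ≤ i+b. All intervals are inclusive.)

Check (¬p2 ∨ ¬p1) at every j in [7,8]:
  j=7: false
  j=8: true
Fails at j=7 → formula fails.

Does not hold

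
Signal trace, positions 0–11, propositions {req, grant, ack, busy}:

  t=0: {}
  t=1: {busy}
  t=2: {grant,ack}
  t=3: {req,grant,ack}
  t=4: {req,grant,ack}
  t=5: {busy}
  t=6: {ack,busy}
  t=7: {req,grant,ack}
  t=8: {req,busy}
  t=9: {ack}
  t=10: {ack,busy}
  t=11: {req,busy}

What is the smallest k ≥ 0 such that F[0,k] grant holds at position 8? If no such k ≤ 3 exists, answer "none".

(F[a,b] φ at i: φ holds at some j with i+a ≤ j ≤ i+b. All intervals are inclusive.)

none

Scan j = 8,9,… for grant:
  j=8: fails
  j=9: fails
  j=10: fails
  j=11: fails
No j in [8,11] satisfies it → none.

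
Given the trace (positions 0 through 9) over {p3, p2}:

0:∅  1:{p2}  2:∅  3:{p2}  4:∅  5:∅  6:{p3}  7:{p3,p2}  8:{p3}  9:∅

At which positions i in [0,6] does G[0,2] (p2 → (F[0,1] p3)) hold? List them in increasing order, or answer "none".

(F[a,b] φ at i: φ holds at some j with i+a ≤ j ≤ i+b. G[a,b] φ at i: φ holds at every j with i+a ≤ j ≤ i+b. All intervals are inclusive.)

Evaluate at each i in [0,6]:
  i=0: ✗ (fails at j=1)
  i=1: ✗ (fails at j=1)
  i=2: ✗ (fails at j=3)
  i=3: ✗ (fails at j=3)
  i=4: ✓ (all of [4,6])
  i=5: ✓ (all of [5,7])
  i=6: ✓ (all of [6,8])

4, 5, 6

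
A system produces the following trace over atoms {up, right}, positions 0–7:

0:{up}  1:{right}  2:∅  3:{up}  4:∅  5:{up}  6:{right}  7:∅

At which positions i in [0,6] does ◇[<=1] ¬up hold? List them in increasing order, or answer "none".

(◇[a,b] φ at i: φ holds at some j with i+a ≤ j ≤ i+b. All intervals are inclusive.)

0, 1, 2, 3, 4, 5, 6

Evaluate at each i in [0,6]:
  i=0: ✓ (witness j=1)
  i=1: ✓ (witness j=1)
  i=2: ✓ (witness j=2)
  i=3: ✓ (witness j=4)
  i=4: ✓ (witness j=4)
  i=5: ✓ (witness j=6)
  i=6: ✓ (witness j=6)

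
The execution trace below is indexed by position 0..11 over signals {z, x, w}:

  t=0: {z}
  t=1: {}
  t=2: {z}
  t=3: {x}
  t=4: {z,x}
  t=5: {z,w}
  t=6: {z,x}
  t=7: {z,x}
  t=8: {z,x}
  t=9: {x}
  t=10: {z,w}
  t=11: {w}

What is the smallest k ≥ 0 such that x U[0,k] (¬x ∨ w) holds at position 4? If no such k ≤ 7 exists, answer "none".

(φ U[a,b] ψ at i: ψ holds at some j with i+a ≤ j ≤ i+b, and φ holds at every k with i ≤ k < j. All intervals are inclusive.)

Need earliest j ≥ 4 with (¬x ∨ w), and x at every k in [4,j-1].
  j=4: rhs fails.
  j=5: rhs holds; lhs holds on [4,4]. k = 1.

1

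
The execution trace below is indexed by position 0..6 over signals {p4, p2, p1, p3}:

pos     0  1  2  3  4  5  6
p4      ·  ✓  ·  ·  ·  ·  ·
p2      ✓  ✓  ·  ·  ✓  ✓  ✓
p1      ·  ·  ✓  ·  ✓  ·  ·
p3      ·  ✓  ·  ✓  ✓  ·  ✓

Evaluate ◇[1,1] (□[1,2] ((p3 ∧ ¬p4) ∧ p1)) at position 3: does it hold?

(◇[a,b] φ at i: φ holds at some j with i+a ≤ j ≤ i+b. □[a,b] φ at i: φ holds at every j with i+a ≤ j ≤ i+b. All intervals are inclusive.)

Does not hold

Check □[1,2] ((p3 ∧ ¬p4) ∧ p1) at each j in [4,4]:
  j=4: fails at 5
No position in the window satisfies it → formula fails.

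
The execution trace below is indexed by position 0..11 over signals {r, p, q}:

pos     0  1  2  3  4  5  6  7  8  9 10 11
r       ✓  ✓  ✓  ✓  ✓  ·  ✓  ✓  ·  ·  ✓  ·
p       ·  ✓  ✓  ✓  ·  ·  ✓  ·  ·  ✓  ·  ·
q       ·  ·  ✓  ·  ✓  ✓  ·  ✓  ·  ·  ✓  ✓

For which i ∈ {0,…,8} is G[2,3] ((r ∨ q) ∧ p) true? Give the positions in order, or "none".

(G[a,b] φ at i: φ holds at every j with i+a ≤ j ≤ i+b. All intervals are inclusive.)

Evaluate at each i in [0,8]:
  i=0: ✓ (all of [2,3])
  i=1: ✗ (fails at j=4)
  i=2: ✗ (fails at j=4)
  i=3: ✗ (fails at j=5)
  i=4: ✗ (fails at j=7)
  i=5: ✗ (fails at j=7)
  i=6: ✗ (fails at j=8)
  i=7: ✗ (fails at j=9)
  i=8: ✗ (fails at j=10)

0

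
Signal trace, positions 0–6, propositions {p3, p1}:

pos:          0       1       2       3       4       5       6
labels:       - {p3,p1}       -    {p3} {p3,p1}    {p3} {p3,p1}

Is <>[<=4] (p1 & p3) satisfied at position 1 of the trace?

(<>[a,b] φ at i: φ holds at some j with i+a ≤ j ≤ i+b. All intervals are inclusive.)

Check (p1 & p3) at each j in [1,5]:
  j=1: true
  j=2: false
  j=3: false
  j=4: true
  j=5: false
Found at j=1 → formula holds.

Yes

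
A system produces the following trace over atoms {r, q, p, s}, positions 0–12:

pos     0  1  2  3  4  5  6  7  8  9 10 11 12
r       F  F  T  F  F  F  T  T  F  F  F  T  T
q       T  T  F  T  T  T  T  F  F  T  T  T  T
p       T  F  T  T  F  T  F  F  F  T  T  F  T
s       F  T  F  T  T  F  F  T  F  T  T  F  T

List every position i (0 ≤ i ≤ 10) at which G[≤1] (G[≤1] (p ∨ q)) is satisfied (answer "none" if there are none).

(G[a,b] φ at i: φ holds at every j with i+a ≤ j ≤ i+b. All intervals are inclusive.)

Evaluate at each i in [0,10]:
  i=0: ✓ (all of [0,1])
  i=1: ✓ (all of [1,2])
  i=2: ✓ (all of [2,3])
  i=3: ✓ (all of [3,4])
  i=4: ✓ (all of [4,5])
  i=5: ✗ (fails at j=6)
  i=6: ✗ (fails at j=6)
  i=7: ✗ (fails at j=7)
  i=8: ✗ (fails at j=8)
  i=9: ✓ (all of [9,10])
  i=10: ✓ (all of [10,11])

0, 1, 2, 3, 4, 9, 10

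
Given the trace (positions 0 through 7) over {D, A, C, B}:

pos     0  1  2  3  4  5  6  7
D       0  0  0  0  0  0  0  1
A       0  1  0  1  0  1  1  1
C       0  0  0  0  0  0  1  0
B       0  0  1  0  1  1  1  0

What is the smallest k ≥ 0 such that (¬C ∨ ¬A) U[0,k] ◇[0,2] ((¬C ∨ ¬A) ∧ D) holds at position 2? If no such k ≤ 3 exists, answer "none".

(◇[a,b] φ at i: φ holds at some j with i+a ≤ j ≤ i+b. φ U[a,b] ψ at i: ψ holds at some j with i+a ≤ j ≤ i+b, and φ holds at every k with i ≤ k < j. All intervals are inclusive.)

3

Need earliest j ≥ 2 with ◇[0,2] ((¬C ∨ ¬A) ∧ D), and (¬C ∨ ¬A) at every k in [2,j-1].
  j=2: rhs fails.
  j=3: rhs fails.
  j=4: rhs fails.
  j=5: rhs holds; lhs holds on [2,4]. k = 3.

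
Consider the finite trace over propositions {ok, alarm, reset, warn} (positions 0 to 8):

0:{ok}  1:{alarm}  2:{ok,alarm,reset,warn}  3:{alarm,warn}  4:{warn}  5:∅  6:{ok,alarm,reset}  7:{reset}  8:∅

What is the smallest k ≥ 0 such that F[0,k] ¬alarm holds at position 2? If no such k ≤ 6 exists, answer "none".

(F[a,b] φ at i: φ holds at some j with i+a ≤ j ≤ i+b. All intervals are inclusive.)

2

Scan j = 2,3,… for ¬alarm:
  j=2: fails
  j=3: fails
  j=4: holds
First hit at j=4, so smallest k = 4-2 = 2.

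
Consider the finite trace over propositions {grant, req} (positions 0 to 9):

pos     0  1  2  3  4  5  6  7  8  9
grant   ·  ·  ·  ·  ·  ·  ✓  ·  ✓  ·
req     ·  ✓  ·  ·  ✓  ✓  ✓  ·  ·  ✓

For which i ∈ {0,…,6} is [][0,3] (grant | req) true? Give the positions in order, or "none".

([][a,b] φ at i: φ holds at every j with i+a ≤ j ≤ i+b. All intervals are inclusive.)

Evaluate at each i in [0,6]:
  i=0: ✗ (fails at j=0)
  i=1: ✗ (fails at j=2)
  i=2: ✗ (fails at j=2)
  i=3: ✗ (fails at j=3)
  i=4: ✗ (fails at j=7)
  i=5: ✗ (fails at j=7)
  i=6: ✗ (fails at j=7)

none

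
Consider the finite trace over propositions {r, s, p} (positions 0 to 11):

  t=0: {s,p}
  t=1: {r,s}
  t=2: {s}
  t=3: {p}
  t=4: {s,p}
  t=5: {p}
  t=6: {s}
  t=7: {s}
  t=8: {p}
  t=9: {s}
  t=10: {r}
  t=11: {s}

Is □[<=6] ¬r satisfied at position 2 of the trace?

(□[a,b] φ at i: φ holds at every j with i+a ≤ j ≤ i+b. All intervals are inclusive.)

True

Check ¬r at every j in [2,8]:
  j=2: true
  j=3: true
  j=4: true
  j=5: true
  j=6: true
  j=7: true
  j=8: true
All positions satisfy it → formula holds.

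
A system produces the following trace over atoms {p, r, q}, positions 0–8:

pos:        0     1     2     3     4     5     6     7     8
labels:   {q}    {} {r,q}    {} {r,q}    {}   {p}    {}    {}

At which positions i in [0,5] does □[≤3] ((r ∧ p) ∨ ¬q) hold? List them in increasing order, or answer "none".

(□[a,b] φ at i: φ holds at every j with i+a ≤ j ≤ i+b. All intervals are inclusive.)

Evaluate at each i in [0,5]:
  i=0: ✗ (fails at j=0)
  i=1: ✗ (fails at j=2)
  i=2: ✗ (fails at j=2)
  i=3: ✗ (fails at j=4)
  i=4: ✗ (fails at j=4)
  i=5: ✓ (all of [5,8])

5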